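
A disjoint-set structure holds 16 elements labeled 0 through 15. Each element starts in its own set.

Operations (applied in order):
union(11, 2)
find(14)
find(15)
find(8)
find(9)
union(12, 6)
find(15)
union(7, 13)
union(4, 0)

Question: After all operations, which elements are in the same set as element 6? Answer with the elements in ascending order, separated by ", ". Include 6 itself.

Answer: 6, 12

Derivation:
Step 1: union(11, 2) -> merged; set of 11 now {2, 11}
Step 2: find(14) -> no change; set of 14 is {14}
Step 3: find(15) -> no change; set of 15 is {15}
Step 4: find(8) -> no change; set of 8 is {8}
Step 5: find(9) -> no change; set of 9 is {9}
Step 6: union(12, 6) -> merged; set of 12 now {6, 12}
Step 7: find(15) -> no change; set of 15 is {15}
Step 8: union(7, 13) -> merged; set of 7 now {7, 13}
Step 9: union(4, 0) -> merged; set of 4 now {0, 4}
Component of 6: {6, 12}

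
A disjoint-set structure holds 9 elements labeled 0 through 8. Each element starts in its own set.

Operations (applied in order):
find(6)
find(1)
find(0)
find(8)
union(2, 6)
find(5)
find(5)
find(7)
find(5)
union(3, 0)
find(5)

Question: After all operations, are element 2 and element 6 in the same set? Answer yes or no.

Step 1: find(6) -> no change; set of 6 is {6}
Step 2: find(1) -> no change; set of 1 is {1}
Step 3: find(0) -> no change; set of 0 is {0}
Step 4: find(8) -> no change; set of 8 is {8}
Step 5: union(2, 6) -> merged; set of 2 now {2, 6}
Step 6: find(5) -> no change; set of 5 is {5}
Step 7: find(5) -> no change; set of 5 is {5}
Step 8: find(7) -> no change; set of 7 is {7}
Step 9: find(5) -> no change; set of 5 is {5}
Step 10: union(3, 0) -> merged; set of 3 now {0, 3}
Step 11: find(5) -> no change; set of 5 is {5}
Set of 2: {2, 6}; 6 is a member.

Answer: yes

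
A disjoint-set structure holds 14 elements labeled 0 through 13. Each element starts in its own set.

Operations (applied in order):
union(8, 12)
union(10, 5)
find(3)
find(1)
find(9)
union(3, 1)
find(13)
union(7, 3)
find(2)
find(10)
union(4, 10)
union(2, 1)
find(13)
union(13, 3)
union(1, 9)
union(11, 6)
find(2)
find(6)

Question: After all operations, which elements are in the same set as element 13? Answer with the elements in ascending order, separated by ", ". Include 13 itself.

Answer: 1, 2, 3, 7, 9, 13

Derivation:
Step 1: union(8, 12) -> merged; set of 8 now {8, 12}
Step 2: union(10, 5) -> merged; set of 10 now {5, 10}
Step 3: find(3) -> no change; set of 3 is {3}
Step 4: find(1) -> no change; set of 1 is {1}
Step 5: find(9) -> no change; set of 9 is {9}
Step 6: union(3, 1) -> merged; set of 3 now {1, 3}
Step 7: find(13) -> no change; set of 13 is {13}
Step 8: union(7, 3) -> merged; set of 7 now {1, 3, 7}
Step 9: find(2) -> no change; set of 2 is {2}
Step 10: find(10) -> no change; set of 10 is {5, 10}
Step 11: union(4, 10) -> merged; set of 4 now {4, 5, 10}
Step 12: union(2, 1) -> merged; set of 2 now {1, 2, 3, 7}
Step 13: find(13) -> no change; set of 13 is {13}
Step 14: union(13, 3) -> merged; set of 13 now {1, 2, 3, 7, 13}
Step 15: union(1, 9) -> merged; set of 1 now {1, 2, 3, 7, 9, 13}
Step 16: union(11, 6) -> merged; set of 11 now {6, 11}
Step 17: find(2) -> no change; set of 2 is {1, 2, 3, 7, 9, 13}
Step 18: find(6) -> no change; set of 6 is {6, 11}
Component of 13: {1, 2, 3, 7, 9, 13}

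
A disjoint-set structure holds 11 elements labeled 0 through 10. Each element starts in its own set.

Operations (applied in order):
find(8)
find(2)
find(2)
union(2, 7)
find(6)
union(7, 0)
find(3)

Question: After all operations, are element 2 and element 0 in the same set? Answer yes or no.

Answer: yes

Derivation:
Step 1: find(8) -> no change; set of 8 is {8}
Step 2: find(2) -> no change; set of 2 is {2}
Step 3: find(2) -> no change; set of 2 is {2}
Step 4: union(2, 7) -> merged; set of 2 now {2, 7}
Step 5: find(6) -> no change; set of 6 is {6}
Step 6: union(7, 0) -> merged; set of 7 now {0, 2, 7}
Step 7: find(3) -> no change; set of 3 is {3}
Set of 2: {0, 2, 7}; 0 is a member.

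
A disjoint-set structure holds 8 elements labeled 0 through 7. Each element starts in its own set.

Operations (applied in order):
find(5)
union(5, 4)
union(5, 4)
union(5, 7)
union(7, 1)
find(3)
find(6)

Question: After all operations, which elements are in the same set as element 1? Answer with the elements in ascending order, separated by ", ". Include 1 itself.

Step 1: find(5) -> no change; set of 5 is {5}
Step 2: union(5, 4) -> merged; set of 5 now {4, 5}
Step 3: union(5, 4) -> already same set; set of 5 now {4, 5}
Step 4: union(5, 7) -> merged; set of 5 now {4, 5, 7}
Step 5: union(7, 1) -> merged; set of 7 now {1, 4, 5, 7}
Step 6: find(3) -> no change; set of 3 is {3}
Step 7: find(6) -> no change; set of 6 is {6}
Component of 1: {1, 4, 5, 7}

Answer: 1, 4, 5, 7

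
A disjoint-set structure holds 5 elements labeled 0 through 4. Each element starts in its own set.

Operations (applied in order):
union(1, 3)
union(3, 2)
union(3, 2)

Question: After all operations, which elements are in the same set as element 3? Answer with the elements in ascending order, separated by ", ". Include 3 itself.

Step 1: union(1, 3) -> merged; set of 1 now {1, 3}
Step 2: union(3, 2) -> merged; set of 3 now {1, 2, 3}
Step 3: union(3, 2) -> already same set; set of 3 now {1, 2, 3}
Component of 3: {1, 2, 3}

Answer: 1, 2, 3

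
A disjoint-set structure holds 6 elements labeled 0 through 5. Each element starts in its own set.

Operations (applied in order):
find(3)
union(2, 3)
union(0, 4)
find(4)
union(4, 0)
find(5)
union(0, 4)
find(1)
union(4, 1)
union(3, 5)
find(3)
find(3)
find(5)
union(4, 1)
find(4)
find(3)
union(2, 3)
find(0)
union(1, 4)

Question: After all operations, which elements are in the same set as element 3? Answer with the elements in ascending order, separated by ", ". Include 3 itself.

Answer: 2, 3, 5

Derivation:
Step 1: find(3) -> no change; set of 3 is {3}
Step 2: union(2, 3) -> merged; set of 2 now {2, 3}
Step 3: union(0, 4) -> merged; set of 0 now {0, 4}
Step 4: find(4) -> no change; set of 4 is {0, 4}
Step 5: union(4, 0) -> already same set; set of 4 now {0, 4}
Step 6: find(5) -> no change; set of 5 is {5}
Step 7: union(0, 4) -> already same set; set of 0 now {0, 4}
Step 8: find(1) -> no change; set of 1 is {1}
Step 9: union(4, 1) -> merged; set of 4 now {0, 1, 4}
Step 10: union(3, 5) -> merged; set of 3 now {2, 3, 5}
Step 11: find(3) -> no change; set of 3 is {2, 3, 5}
Step 12: find(3) -> no change; set of 3 is {2, 3, 5}
Step 13: find(5) -> no change; set of 5 is {2, 3, 5}
Step 14: union(4, 1) -> already same set; set of 4 now {0, 1, 4}
Step 15: find(4) -> no change; set of 4 is {0, 1, 4}
Step 16: find(3) -> no change; set of 3 is {2, 3, 5}
Step 17: union(2, 3) -> already same set; set of 2 now {2, 3, 5}
Step 18: find(0) -> no change; set of 0 is {0, 1, 4}
Step 19: union(1, 4) -> already same set; set of 1 now {0, 1, 4}
Component of 3: {2, 3, 5}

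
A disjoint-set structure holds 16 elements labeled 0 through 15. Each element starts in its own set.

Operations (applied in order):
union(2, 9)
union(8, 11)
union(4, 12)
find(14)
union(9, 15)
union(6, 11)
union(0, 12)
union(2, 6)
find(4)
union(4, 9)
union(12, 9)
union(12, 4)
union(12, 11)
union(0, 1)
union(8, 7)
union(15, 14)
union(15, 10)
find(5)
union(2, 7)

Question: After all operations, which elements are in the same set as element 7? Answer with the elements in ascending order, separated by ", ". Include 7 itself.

Step 1: union(2, 9) -> merged; set of 2 now {2, 9}
Step 2: union(8, 11) -> merged; set of 8 now {8, 11}
Step 3: union(4, 12) -> merged; set of 4 now {4, 12}
Step 4: find(14) -> no change; set of 14 is {14}
Step 5: union(9, 15) -> merged; set of 9 now {2, 9, 15}
Step 6: union(6, 11) -> merged; set of 6 now {6, 8, 11}
Step 7: union(0, 12) -> merged; set of 0 now {0, 4, 12}
Step 8: union(2, 6) -> merged; set of 2 now {2, 6, 8, 9, 11, 15}
Step 9: find(4) -> no change; set of 4 is {0, 4, 12}
Step 10: union(4, 9) -> merged; set of 4 now {0, 2, 4, 6, 8, 9, 11, 12, 15}
Step 11: union(12, 9) -> already same set; set of 12 now {0, 2, 4, 6, 8, 9, 11, 12, 15}
Step 12: union(12, 4) -> already same set; set of 12 now {0, 2, 4, 6, 8, 9, 11, 12, 15}
Step 13: union(12, 11) -> already same set; set of 12 now {0, 2, 4, 6, 8, 9, 11, 12, 15}
Step 14: union(0, 1) -> merged; set of 0 now {0, 1, 2, 4, 6, 8, 9, 11, 12, 15}
Step 15: union(8, 7) -> merged; set of 8 now {0, 1, 2, 4, 6, 7, 8, 9, 11, 12, 15}
Step 16: union(15, 14) -> merged; set of 15 now {0, 1, 2, 4, 6, 7, 8, 9, 11, 12, 14, 15}
Step 17: union(15, 10) -> merged; set of 15 now {0, 1, 2, 4, 6, 7, 8, 9, 10, 11, 12, 14, 15}
Step 18: find(5) -> no change; set of 5 is {5}
Step 19: union(2, 7) -> already same set; set of 2 now {0, 1, 2, 4, 6, 7, 8, 9, 10, 11, 12, 14, 15}
Component of 7: {0, 1, 2, 4, 6, 7, 8, 9, 10, 11, 12, 14, 15}

Answer: 0, 1, 2, 4, 6, 7, 8, 9, 10, 11, 12, 14, 15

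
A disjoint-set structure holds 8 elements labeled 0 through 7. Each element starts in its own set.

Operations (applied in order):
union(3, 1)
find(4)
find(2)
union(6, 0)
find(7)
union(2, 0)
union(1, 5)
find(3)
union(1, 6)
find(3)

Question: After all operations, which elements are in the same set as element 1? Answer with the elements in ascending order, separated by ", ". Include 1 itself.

Answer: 0, 1, 2, 3, 5, 6

Derivation:
Step 1: union(3, 1) -> merged; set of 3 now {1, 3}
Step 2: find(4) -> no change; set of 4 is {4}
Step 3: find(2) -> no change; set of 2 is {2}
Step 4: union(6, 0) -> merged; set of 6 now {0, 6}
Step 5: find(7) -> no change; set of 7 is {7}
Step 6: union(2, 0) -> merged; set of 2 now {0, 2, 6}
Step 7: union(1, 5) -> merged; set of 1 now {1, 3, 5}
Step 8: find(3) -> no change; set of 3 is {1, 3, 5}
Step 9: union(1, 6) -> merged; set of 1 now {0, 1, 2, 3, 5, 6}
Step 10: find(3) -> no change; set of 3 is {0, 1, 2, 3, 5, 6}
Component of 1: {0, 1, 2, 3, 5, 6}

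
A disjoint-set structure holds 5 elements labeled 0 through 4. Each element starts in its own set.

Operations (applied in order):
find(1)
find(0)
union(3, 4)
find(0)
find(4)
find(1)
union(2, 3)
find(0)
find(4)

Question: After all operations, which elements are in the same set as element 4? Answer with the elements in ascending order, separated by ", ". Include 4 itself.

Answer: 2, 3, 4

Derivation:
Step 1: find(1) -> no change; set of 1 is {1}
Step 2: find(0) -> no change; set of 0 is {0}
Step 3: union(3, 4) -> merged; set of 3 now {3, 4}
Step 4: find(0) -> no change; set of 0 is {0}
Step 5: find(4) -> no change; set of 4 is {3, 4}
Step 6: find(1) -> no change; set of 1 is {1}
Step 7: union(2, 3) -> merged; set of 2 now {2, 3, 4}
Step 8: find(0) -> no change; set of 0 is {0}
Step 9: find(4) -> no change; set of 4 is {2, 3, 4}
Component of 4: {2, 3, 4}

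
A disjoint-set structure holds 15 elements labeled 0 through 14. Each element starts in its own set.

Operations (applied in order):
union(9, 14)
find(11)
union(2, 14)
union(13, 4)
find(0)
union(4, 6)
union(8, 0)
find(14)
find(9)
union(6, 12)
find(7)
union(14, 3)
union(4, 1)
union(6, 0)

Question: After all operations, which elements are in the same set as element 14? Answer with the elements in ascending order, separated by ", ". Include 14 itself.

Step 1: union(9, 14) -> merged; set of 9 now {9, 14}
Step 2: find(11) -> no change; set of 11 is {11}
Step 3: union(2, 14) -> merged; set of 2 now {2, 9, 14}
Step 4: union(13, 4) -> merged; set of 13 now {4, 13}
Step 5: find(0) -> no change; set of 0 is {0}
Step 6: union(4, 6) -> merged; set of 4 now {4, 6, 13}
Step 7: union(8, 0) -> merged; set of 8 now {0, 8}
Step 8: find(14) -> no change; set of 14 is {2, 9, 14}
Step 9: find(9) -> no change; set of 9 is {2, 9, 14}
Step 10: union(6, 12) -> merged; set of 6 now {4, 6, 12, 13}
Step 11: find(7) -> no change; set of 7 is {7}
Step 12: union(14, 3) -> merged; set of 14 now {2, 3, 9, 14}
Step 13: union(4, 1) -> merged; set of 4 now {1, 4, 6, 12, 13}
Step 14: union(6, 0) -> merged; set of 6 now {0, 1, 4, 6, 8, 12, 13}
Component of 14: {2, 3, 9, 14}

Answer: 2, 3, 9, 14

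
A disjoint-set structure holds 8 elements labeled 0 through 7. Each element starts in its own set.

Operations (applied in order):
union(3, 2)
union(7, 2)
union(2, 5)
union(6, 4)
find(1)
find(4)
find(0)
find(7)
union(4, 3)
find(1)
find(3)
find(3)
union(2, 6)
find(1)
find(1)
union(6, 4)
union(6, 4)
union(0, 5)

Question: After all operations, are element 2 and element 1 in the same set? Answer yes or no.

Step 1: union(3, 2) -> merged; set of 3 now {2, 3}
Step 2: union(7, 2) -> merged; set of 7 now {2, 3, 7}
Step 3: union(2, 5) -> merged; set of 2 now {2, 3, 5, 7}
Step 4: union(6, 4) -> merged; set of 6 now {4, 6}
Step 5: find(1) -> no change; set of 1 is {1}
Step 6: find(4) -> no change; set of 4 is {4, 6}
Step 7: find(0) -> no change; set of 0 is {0}
Step 8: find(7) -> no change; set of 7 is {2, 3, 5, 7}
Step 9: union(4, 3) -> merged; set of 4 now {2, 3, 4, 5, 6, 7}
Step 10: find(1) -> no change; set of 1 is {1}
Step 11: find(3) -> no change; set of 3 is {2, 3, 4, 5, 6, 7}
Step 12: find(3) -> no change; set of 3 is {2, 3, 4, 5, 6, 7}
Step 13: union(2, 6) -> already same set; set of 2 now {2, 3, 4, 5, 6, 7}
Step 14: find(1) -> no change; set of 1 is {1}
Step 15: find(1) -> no change; set of 1 is {1}
Step 16: union(6, 4) -> already same set; set of 6 now {2, 3, 4, 5, 6, 7}
Step 17: union(6, 4) -> already same set; set of 6 now {2, 3, 4, 5, 6, 7}
Step 18: union(0, 5) -> merged; set of 0 now {0, 2, 3, 4, 5, 6, 7}
Set of 2: {0, 2, 3, 4, 5, 6, 7}; 1 is not a member.

Answer: no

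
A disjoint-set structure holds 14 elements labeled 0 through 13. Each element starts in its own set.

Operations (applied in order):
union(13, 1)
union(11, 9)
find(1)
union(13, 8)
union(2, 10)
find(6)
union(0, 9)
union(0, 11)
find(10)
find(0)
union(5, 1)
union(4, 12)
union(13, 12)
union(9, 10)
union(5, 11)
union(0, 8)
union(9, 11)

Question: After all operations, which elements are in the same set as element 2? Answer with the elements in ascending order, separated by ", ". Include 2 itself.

Step 1: union(13, 1) -> merged; set of 13 now {1, 13}
Step 2: union(11, 9) -> merged; set of 11 now {9, 11}
Step 3: find(1) -> no change; set of 1 is {1, 13}
Step 4: union(13, 8) -> merged; set of 13 now {1, 8, 13}
Step 5: union(2, 10) -> merged; set of 2 now {2, 10}
Step 6: find(6) -> no change; set of 6 is {6}
Step 7: union(0, 9) -> merged; set of 0 now {0, 9, 11}
Step 8: union(0, 11) -> already same set; set of 0 now {0, 9, 11}
Step 9: find(10) -> no change; set of 10 is {2, 10}
Step 10: find(0) -> no change; set of 0 is {0, 9, 11}
Step 11: union(5, 1) -> merged; set of 5 now {1, 5, 8, 13}
Step 12: union(4, 12) -> merged; set of 4 now {4, 12}
Step 13: union(13, 12) -> merged; set of 13 now {1, 4, 5, 8, 12, 13}
Step 14: union(9, 10) -> merged; set of 9 now {0, 2, 9, 10, 11}
Step 15: union(5, 11) -> merged; set of 5 now {0, 1, 2, 4, 5, 8, 9, 10, 11, 12, 13}
Step 16: union(0, 8) -> already same set; set of 0 now {0, 1, 2, 4, 5, 8, 9, 10, 11, 12, 13}
Step 17: union(9, 11) -> already same set; set of 9 now {0, 1, 2, 4, 5, 8, 9, 10, 11, 12, 13}
Component of 2: {0, 1, 2, 4, 5, 8, 9, 10, 11, 12, 13}

Answer: 0, 1, 2, 4, 5, 8, 9, 10, 11, 12, 13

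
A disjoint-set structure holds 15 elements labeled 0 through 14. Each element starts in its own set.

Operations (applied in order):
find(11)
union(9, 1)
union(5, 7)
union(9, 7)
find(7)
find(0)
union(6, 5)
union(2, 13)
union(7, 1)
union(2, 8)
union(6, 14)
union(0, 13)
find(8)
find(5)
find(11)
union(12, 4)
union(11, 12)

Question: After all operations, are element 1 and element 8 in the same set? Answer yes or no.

Step 1: find(11) -> no change; set of 11 is {11}
Step 2: union(9, 1) -> merged; set of 9 now {1, 9}
Step 3: union(5, 7) -> merged; set of 5 now {5, 7}
Step 4: union(9, 7) -> merged; set of 9 now {1, 5, 7, 9}
Step 5: find(7) -> no change; set of 7 is {1, 5, 7, 9}
Step 6: find(0) -> no change; set of 0 is {0}
Step 7: union(6, 5) -> merged; set of 6 now {1, 5, 6, 7, 9}
Step 8: union(2, 13) -> merged; set of 2 now {2, 13}
Step 9: union(7, 1) -> already same set; set of 7 now {1, 5, 6, 7, 9}
Step 10: union(2, 8) -> merged; set of 2 now {2, 8, 13}
Step 11: union(6, 14) -> merged; set of 6 now {1, 5, 6, 7, 9, 14}
Step 12: union(0, 13) -> merged; set of 0 now {0, 2, 8, 13}
Step 13: find(8) -> no change; set of 8 is {0, 2, 8, 13}
Step 14: find(5) -> no change; set of 5 is {1, 5, 6, 7, 9, 14}
Step 15: find(11) -> no change; set of 11 is {11}
Step 16: union(12, 4) -> merged; set of 12 now {4, 12}
Step 17: union(11, 12) -> merged; set of 11 now {4, 11, 12}
Set of 1: {1, 5, 6, 7, 9, 14}; 8 is not a member.

Answer: no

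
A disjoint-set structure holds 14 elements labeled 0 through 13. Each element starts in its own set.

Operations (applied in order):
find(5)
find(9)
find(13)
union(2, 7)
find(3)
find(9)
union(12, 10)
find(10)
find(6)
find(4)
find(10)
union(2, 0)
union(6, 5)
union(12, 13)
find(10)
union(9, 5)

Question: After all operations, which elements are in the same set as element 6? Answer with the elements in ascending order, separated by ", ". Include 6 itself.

Answer: 5, 6, 9

Derivation:
Step 1: find(5) -> no change; set of 5 is {5}
Step 2: find(9) -> no change; set of 9 is {9}
Step 3: find(13) -> no change; set of 13 is {13}
Step 4: union(2, 7) -> merged; set of 2 now {2, 7}
Step 5: find(3) -> no change; set of 3 is {3}
Step 6: find(9) -> no change; set of 9 is {9}
Step 7: union(12, 10) -> merged; set of 12 now {10, 12}
Step 8: find(10) -> no change; set of 10 is {10, 12}
Step 9: find(6) -> no change; set of 6 is {6}
Step 10: find(4) -> no change; set of 4 is {4}
Step 11: find(10) -> no change; set of 10 is {10, 12}
Step 12: union(2, 0) -> merged; set of 2 now {0, 2, 7}
Step 13: union(6, 5) -> merged; set of 6 now {5, 6}
Step 14: union(12, 13) -> merged; set of 12 now {10, 12, 13}
Step 15: find(10) -> no change; set of 10 is {10, 12, 13}
Step 16: union(9, 5) -> merged; set of 9 now {5, 6, 9}
Component of 6: {5, 6, 9}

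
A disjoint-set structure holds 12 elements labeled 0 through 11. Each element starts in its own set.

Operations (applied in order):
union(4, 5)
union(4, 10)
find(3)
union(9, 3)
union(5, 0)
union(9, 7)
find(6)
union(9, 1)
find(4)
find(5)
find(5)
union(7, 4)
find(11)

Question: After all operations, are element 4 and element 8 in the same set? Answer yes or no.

Answer: no

Derivation:
Step 1: union(4, 5) -> merged; set of 4 now {4, 5}
Step 2: union(4, 10) -> merged; set of 4 now {4, 5, 10}
Step 3: find(3) -> no change; set of 3 is {3}
Step 4: union(9, 3) -> merged; set of 9 now {3, 9}
Step 5: union(5, 0) -> merged; set of 5 now {0, 4, 5, 10}
Step 6: union(9, 7) -> merged; set of 9 now {3, 7, 9}
Step 7: find(6) -> no change; set of 6 is {6}
Step 8: union(9, 1) -> merged; set of 9 now {1, 3, 7, 9}
Step 9: find(4) -> no change; set of 4 is {0, 4, 5, 10}
Step 10: find(5) -> no change; set of 5 is {0, 4, 5, 10}
Step 11: find(5) -> no change; set of 5 is {0, 4, 5, 10}
Step 12: union(7, 4) -> merged; set of 7 now {0, 1, 3, 4, 5, 7, 9, 10}
Step 13: find(11) -> no change; set of 11 is {11}
Set of 4: {0, 1, 3, 4, 5, 7, 9, 10}; 8 is not a member.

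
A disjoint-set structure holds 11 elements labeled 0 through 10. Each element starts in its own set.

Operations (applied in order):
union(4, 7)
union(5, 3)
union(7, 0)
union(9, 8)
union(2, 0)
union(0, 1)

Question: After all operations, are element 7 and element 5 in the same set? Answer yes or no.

Answer: no

Derivation:
Step 1: union(4, 7) -> merged; set of 4 now {4, 7}
Step 2: union(5, 3) -> merged; set of 5 now {3, 5}
Step 3: union(7, 0) -> merged; set of 7 now {0, 4, 7}
Step 4: union(9, 8) -> merged; set of 9 now {8, 9}
Step 5: union(2, 0) -> merged; set of 2 now {0, 2, 4, 7}
Step 6: union(0, 1) -> merged; set of 0 now {0, 1, 2, 4, 7}
Set of 7: {0, 1, 2, 4, 7}; 5 is not a member.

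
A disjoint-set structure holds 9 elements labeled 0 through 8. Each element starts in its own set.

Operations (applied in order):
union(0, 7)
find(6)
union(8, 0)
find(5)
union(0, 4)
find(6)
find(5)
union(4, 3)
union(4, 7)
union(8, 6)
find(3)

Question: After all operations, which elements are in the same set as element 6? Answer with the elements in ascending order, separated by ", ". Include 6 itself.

Step 1: union(0, 7) -> merged; set of 0 now {0, 7}
Step 2: find(6) -> no change; set of 6 is {6}
Step 3: union(8, 0) -> merged; set of 8 now {0, 7, 8}
Step 4: find(5) -> no change; set of 5 is {5}
Step 5: union(0, 4) -> merged; set of 0 now {0, 4, 7, 8}
Step 6: find(6) -> no change; set of 6 is {6}
Step 7: find(5) -> no change; set of 5 is {5}
Step 8: union(4, 3) -> merged; set of 4 now {0, 3, 4, 7, 8}
Step 9: union(4, 7) -> already same set; set of 4 now {0, 3, 4, 7, 8}
Step 10: union(8, 6) -> merged; set of 8 now {0, 3, 4, 6, 7, 8}
Step 11: find(3) -> no change; set of 3 is {0, 3, 4, 6, 7, 8}
Component of 6: {0, 3, 4, 6, 7, 8}

Answer: 0, 3, 4, 6, 7, 8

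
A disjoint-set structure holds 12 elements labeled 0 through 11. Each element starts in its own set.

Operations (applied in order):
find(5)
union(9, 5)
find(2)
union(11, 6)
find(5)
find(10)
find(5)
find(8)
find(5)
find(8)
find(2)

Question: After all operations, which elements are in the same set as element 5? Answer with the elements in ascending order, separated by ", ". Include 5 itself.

Step 1: find(5) -> no change; set of 5 is {5}
Step 2: union(9, 5) -> merged; set of 9 now {5, 9}
Step 3: find(2) -> no change; set of 2 is {2}
Step 4: union(11, 6) -> merged; set of 11 now {6, 11}
Step 5: find(5) -> no change; set of 5 is {5, 9}
Step 6: find(10) -> no change; set of 10 is {10}
Step 7: find(5) -> no change; set of 5 is {5, 9}
Step 8: find(8) -> no change; set of 8 is {8}
Step 9: find(5) -> no change; set of 5 is {5, 9}
Step 10: find(8) -> no change; set of 8 is {8}
Step 11: find(2) -> no change; set of 2 is {2}
Component of 5: {5, 9}

Answer: 5, 9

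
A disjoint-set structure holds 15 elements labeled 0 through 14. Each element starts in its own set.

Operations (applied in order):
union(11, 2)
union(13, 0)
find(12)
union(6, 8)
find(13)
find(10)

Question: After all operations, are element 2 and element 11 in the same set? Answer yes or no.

Answer: yes

Derivation:
Step 1: union(11, 2) -> merged; set of 11 now {2, 11}
Step 2: union(13, 0) -> merged; set of 13 now {0, 13}
Step 3: find(12) -> no change; set of 12 is {12}
Step 4: union(6, 8) -> merged; set of 6 now {6, 8}
Step 5: find(13) -> no change; set of 13 is {0, 13}
Step 6: find(10) -> no change; set of 10 is {10}
Set of 2: {2, 11}; 11 is a member.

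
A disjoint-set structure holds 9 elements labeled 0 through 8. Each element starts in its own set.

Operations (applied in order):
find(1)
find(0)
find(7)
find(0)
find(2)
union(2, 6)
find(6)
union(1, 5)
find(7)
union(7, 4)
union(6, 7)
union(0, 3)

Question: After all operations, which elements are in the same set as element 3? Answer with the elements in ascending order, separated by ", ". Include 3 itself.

Answer: 0, 3

Derivation:
Step 1: find(1) -> no change; set of 1 is {1}
Step 2: find(0) -> no change; set of 0 is {0}
Step 3: find(7) -> no change; set of 7 is {7}
Step 4: find(0) -> no change; set of 0 is {0}
Step 5: find(2) -> no change; set of 2 is {2}
Step 6: union(2, 6) -> merged; set of 2 now {2, 6}
Step 7: find(6) -> no change; set of 6 is {2, 6}
Step 8: union(1, 5) -> merged; set of 1 now {1, 5}
Step 9: find(7) -> no change; set of 7 is {7}
Step 10: union(7, 4) -> merged; set of 7 now {4, 7}
Step 11: union(6, 7) -> merged; set of 6 now {2, 4, 6, 7}
Step 12: union(0, 3) -> merged; set of 0 now {0, 3}
Component of 3: {0, 3}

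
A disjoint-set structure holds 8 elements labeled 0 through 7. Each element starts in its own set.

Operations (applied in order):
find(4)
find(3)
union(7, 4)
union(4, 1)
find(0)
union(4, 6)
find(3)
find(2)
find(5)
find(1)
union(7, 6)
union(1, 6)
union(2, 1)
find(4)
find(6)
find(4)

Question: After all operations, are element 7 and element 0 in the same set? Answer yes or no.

Answer: no

Derivation:
Step 1: find(4) -> no change; set of 4 is {4}
Step 2: find(3) -> no change; set of 3 is {3}
Step 3: union(7, 4) -> merged; set of 7 now {4, 7}
Step 4: union(4, 1) -> merged; set of 4 now {1, 4, 7}
Step 5: find(0) -> no change; set of 0 is {0}
Step 6: union(4, 6) -> merged; set of 4 now {1, 4, 6, 7}
Step 7: find(3) -> no change; set of 3 is {3}
Step 8: find(2) -> no change; set of 2 is {2}
Step 9: find(5) -> no change; set of 5 is {5}
Step 10: find(1) -> no change; set of 1 is {1, 4, 6, 7}
Step 11: union(7, 6) -> already same set; set of 7 now {1, 4, 6, 7}
Step 12: union(1, 6) -> already same set; set of 1 now {1, 4, 6, 7}
Step 13: union(2, 1) -> merged; set of 2 now {1, 2, 4, 6, 7}
Step 14: find(4) -> no change; set of 4 is {1, 2, 4, 6, 7}
Step 15: find(6) -> no change; set of 6 is {1, 2, 4, 6, 7}
Step 16: find(4) -> no change; set of 4 is {1, 2, 4, 6, 7}
Set of 7: {1, 2, 4, 6, 7}; 0 is not a member.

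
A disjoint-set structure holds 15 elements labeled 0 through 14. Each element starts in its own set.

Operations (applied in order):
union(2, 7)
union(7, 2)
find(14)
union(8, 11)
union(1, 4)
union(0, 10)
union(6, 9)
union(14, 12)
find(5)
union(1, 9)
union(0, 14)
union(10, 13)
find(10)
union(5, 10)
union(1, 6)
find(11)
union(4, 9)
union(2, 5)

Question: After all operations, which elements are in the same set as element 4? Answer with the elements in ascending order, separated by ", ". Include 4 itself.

Step 1: union(2, 7) -> merged; set of 2 now {2, 7}
Step 2: union(7, 2) -> already same set; set of 7 now {2, 7}
Step 3: find(14) -> no change; set of 14 is {14}
Step 4: union(8, 11) -> merged; set of 8 now {8, 11}
Step 5: union(1, 4) -> merged; set of 1 now {1, 4}
Step 6: union(0, 10) -> merged; set of 0 now {0, 10}
Step 7: union(6, 9) -> merged; set of 6 now {6, 9}
Step 8: union(14, 12) -> merged; set of 14 now {12, 14}
Step 9: find(5) -> no change; set of 5 is {5}
Step 10: union(1, 9) -> merged; set of 1 now {1, 4, 6, 9}
Step 11: union(0, 14) -> merged; set of 0 now {0, 10, 12, 14}
Step 12: union(10, 13) -> merged; set of 10 now {0, 10, 12, 13, 14}
Step 13: find(10) -> no change; set of 10 is {0, 10, 12, 13, 14}
Step 14: union(5, 10) -> merged; set of 5 now {0, 5, 10, 12, 13, 14}
Step 15: union(1, 6) -> already same set; set of 1 now {1, 4, 6, 9}
Step 16: find(11) -> no change; set of 11 is {8, 11}
Step 17: union(4, 9) -> already same set; set of 4 now {1, 4, 6, 9}
Step 18: union(2, 5) -> merged; set of 2 now {0, 2, 5, 7, 10, 12, 13, 14}
Component of 4: {1, 4, 6, 9}

Answer: 1, 4, 6, 9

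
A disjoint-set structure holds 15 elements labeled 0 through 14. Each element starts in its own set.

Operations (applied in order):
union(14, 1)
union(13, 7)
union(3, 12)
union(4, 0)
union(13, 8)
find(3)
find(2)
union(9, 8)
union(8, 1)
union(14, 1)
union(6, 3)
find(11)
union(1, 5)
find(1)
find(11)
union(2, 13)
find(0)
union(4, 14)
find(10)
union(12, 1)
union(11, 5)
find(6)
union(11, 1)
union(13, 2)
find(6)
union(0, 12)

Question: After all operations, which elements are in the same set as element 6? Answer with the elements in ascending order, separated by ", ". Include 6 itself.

Step 1: union(14, 1) -> merged; set of 14 now {1, 14}
Step 2: union(13, 7) -> merged; set of 13 now {7, 13}
Step 3: union(3, 12) -> merged; set of 3 now {3, 12}
Step 4: union(4, 0) -> merged; set of 4 now {0, 4}
Step 5: union(13, 8) -> merged; set of 13 now {7, 8, 13}
Step 6: find(3) -> no change; set of 3 is {3, 12}
Step 7: find(2) -> no change; set of 2 is {2}
Step 8: union(9, 8) -> merged; set of 9 now {7, 8, 9, 13}
Step 9: union(8, 1) -> merged; set of 8 now {1, 7, 8, 9, 13, 14}
Step 10: union(14, 1) -> already same set; set of 14 now {1, 7, 8, 9, 13, 14}
Step 11: union(6, 3) -> merged; set of 6 now {3, 6, 12}
Step 12: find(11) -> no change; set of 11 is {11}
Step 13: union(1, 5) -> merged; set of 1 now {1, 5, 7, 8, 9, 13, 14}
Step 14: find(1) -> no change; set of 1 is {1, 5, 7, 8, 9, 13, 14}
Step 15: find(11) -> no change; set of 11 is {11}
Step 16: union(2, 13) -> merged; set of 2 now {1, 2, 5, 7, 8, 9, 13, 14}
Step 17: find(0) -> no change; set of 0 is {0, 4}
Step 18: union(4, 14) -> merged; set of 4 now {0, 1, 2, 4, 5, 7, 8, 9, 13, 14}
Step 19: find(10) -> no change; set of 10 is {10}
Step 20: union(12, 1) -> merged; set of 12 now {0, 1, 2, 3, 4, 5, 6, 7, 8, 9, 12, 13, 14}
Step 21: union(11, 5) -> merged; set of 11 now {0, 1, 2, 3, 4, 5, 6, 7, 8, 9, 11, 12, 13, 14}
Step 22: find(6) -> no change; set of 6 is {0, 1, 2, 3, 4, 5, 6, 7, 8, 9, 11, 12, 13, 14}
Step 23: union(11, 1) -> already same set; set of 11 now {0, 1, 2, 3, 4, 5, 6, 7, 8, 9, 11, 12, 13, 14}
Step 24: union(13, 2) -> already same set; set of 13 now {0, 1, 2, 3, 4, 5, 6, 7, 8, 9, 11, 12, 13, 14}
Step 25: find(6) -> no change; set of 6 is {0, 1, 2, 3, 4, 5, 6, 7, 8, 9, 11, 12, 13, 14}
Step 26: union(0, 12) -> already same set; set of 0 now {0, 1, 2, 3, 4, 5, 6, 7, 8, 9, 11, 12, 13, 14}
Component of 6: {0, 1, 2, 3, 4, 5, 6, 7, 8, 9, 11, 12, 13, 14}

Answer: 0, 1, 2, 3, 4, 5, 6, 7, 8, 9, 11, 12, 13, 14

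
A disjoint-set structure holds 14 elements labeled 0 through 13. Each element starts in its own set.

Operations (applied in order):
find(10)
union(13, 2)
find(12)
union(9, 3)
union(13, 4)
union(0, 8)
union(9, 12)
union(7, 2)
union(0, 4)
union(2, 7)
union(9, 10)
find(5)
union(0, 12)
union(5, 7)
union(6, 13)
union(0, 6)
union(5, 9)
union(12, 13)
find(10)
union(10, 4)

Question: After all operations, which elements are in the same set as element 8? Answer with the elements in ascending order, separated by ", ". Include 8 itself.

Answer: 0, 2, 3, 4, 5, 6, 7, 8, 9, 10, 12, 13

Derivation:
Step 1: find(10) -> no change; set of 10 is {10}
Step 2: union(13, 2) -> merged; set of 13 now {2, 13}
Step 3: find(12) -> no change; set of 12 is {12}
Step 4: union(9, 3) -> merged; set of 9 now {3, 9}
Step 5: union(13, 4) -> merged; set of 13 now {2, 4, 13}
Step 6: union(0, 8) -> merged; set of 0 now {0, 8}
Step 7: union(9, 12) -> merged; set of 9 now {3, 9, 12}
Step 8: union(7, 2) -> merged; set of 7 now {2, 4, 7, 13}
Step 9: union(0, 4) -> merged; set of 0 now {0, 2, 4, 7, 8, 13}
Step 10: union(2, 7) -> already same set; set of 2 now {0, 2, 4, 7, 8, 13}
Step 11: union(9, 10) -> merged; set of 9 now {3, 9, 10, 12}
Step 12: find(5) -> no change; set of 5 is {5}
Step 13: union(0, 12) -> merged; set of 0 now {0, 2, 3, 4, 7, 8, 9, 10, 12, 13}
Step 14: union(5, 7) -> merged; set of 5 now {0, 2, 3, 4, 5, 7, 8, 9, 10, 12, 13}
Step 15: union(6, 13) -> merged; set of 6 now {0, 2, 3, 4, 5, 6, 7, 8, 9, 10, 12, 13}
Step 16: union(0, 6) -> already same set; set of 0 now {0, 2, 3, 4, 5, 6, 7, 8, 9, 10, 12, 13}
Step 17: union(5, 9) -> already same set; set of 5 now {0, 2, 3, 4, 5, 6, 7, 8, 9, 10, 12, 13}
Step 18: union(12, 13) -> already same set; set of 12 now {0, 2, 3, 4, 5, 6, 7, 8, 9, 10, 12, 13}
Step 19: find(10) -> no change; set of 10 is {0, 2, 3, 4, 5, 6, 7, 8, 9, 10, 12, 13}
Step 20: union(10, 4) -> already same set; set of 10 now {0, 2, 3, 4, 5, 6, 7, 8, 9, 10, 12, 13}
Component of 8: {0, 2, 3, 4, 5, 6, 7, 8, 9, 10, 12, 13}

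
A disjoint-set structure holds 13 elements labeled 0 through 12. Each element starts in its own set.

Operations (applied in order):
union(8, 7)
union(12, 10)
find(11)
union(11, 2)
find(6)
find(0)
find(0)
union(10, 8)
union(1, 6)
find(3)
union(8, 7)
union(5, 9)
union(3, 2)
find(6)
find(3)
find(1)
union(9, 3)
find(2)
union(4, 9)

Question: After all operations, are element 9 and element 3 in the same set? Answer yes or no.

Answer: yes

Derivation:
Step 1: union(8, 7) -> merged; set of 8 now {7, 8}
Step 2: union(12, 10) -> merged; set of 12 now {10, 12}
Step 3: find(11) -> no change; set of 11 is {11}
Step 4: union(11, 2) -> merged; set of 11 now {2, 11}
Step 5: find(6) -> no change; set of 6 is {6}
Step 6: find(0) -> no change; set of 0 is {0}
Step 7: find(0) -> no change; set of 0 is {0}
Step 8: union(10, 8) -> merged; set of 10 now {7, 8, 10, 12}
Step 9: union(1, 6) -> merged; set of 1 now {1, 6}
Step 10: find(3) -> no change; set of 3 is {3}
Step 11: union(8, 7) -> already same set; set of 8 now {7, 8, 10, 12}
Step 12: union(5, 9) -> merged; set of 5 now {5, 9}
Step 13: union(3, 2) -> merged; set of 3 now {2, 3, 11}
Step 14: find(6) -> no change; set of 6 is {1, 6}
Step 15: find(3) -> no change; set of 3 is {2, 3, 11}
Step 16: find(1) -> no change; set of 1 is {1, 6}
Step 17: union(9, 3) -> merged; set of 9 now {2, 3, 5, 9, 11}
Step 18: find(2) -> no change; set of 2 is {2, 3, 5, 9, 11}
Step 19: union(4, 9) -> merged; set of 4 now {2, 3, 4, 5, 9, 11}
Set of 9: {2, 3, 4, 5, 9, 11}; 3 is a member.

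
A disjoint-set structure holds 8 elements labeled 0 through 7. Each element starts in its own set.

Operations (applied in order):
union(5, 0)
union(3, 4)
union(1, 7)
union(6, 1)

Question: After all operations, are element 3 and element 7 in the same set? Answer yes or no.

Answer: no

Derivation:
Step 1: union(5, 0) -> merged; set of 5 now {0, 5}
Step 2: union(3, 4) -> merged; set of 3 now {3, 4}
Step 3: union(1, 7) -> merged; set of 1 now {1, 7}
Step 4: union(6, 1) -> merged; set of 6 now {1, 6, 7}
Set of 3: {3, 4}; 7 is not a member.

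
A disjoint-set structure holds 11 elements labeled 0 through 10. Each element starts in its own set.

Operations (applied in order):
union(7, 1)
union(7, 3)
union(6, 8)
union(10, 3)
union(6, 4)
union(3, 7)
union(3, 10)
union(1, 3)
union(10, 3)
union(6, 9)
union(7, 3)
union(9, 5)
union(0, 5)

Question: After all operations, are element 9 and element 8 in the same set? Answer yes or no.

Step 1: union(7, 1) -> merged; set of 7 now {1, 7}
Step 2: union(7, 3) -> merged; set of 7 now {1, 3, 7}
Step 3: union(6, 8) -> merged; set of 6 now {6, 8}
Step 4: union(10, 3) -> merged; set of 10 now {1, 3, 7, 10}
Step 5: union(6, 4) -> merged; set of 6 now {4, 6, 8}
Step 6: union(3, 7) -> already same set; set of 3 now {1, 3, 7, 10}
Step 7: union(3, 10) -> already same set; set of 3 now {1, 3, 7, 10}
Step 8: union(1, 3) -> already same set; set of 1 now {1, 3, 7, 10}
Step 9: union(10, 3) -> already same set; set of 10 now {1, 3, 7, 10}
Step 10: union(6, 9) -> merged; set of 6 now {4, 6, 8, 9}
Step 11: union(7, 3) -> already same set; set of 7 now {1, 3, 7, 10}
Step 12: union(9, 5) -> merged; set of 9 now {4, 5, 6, 8, 9}
Step 13: union(0, 5) -> merged; set of 0 now {0, 4, 5, 6, 8, 9}
Set of 9: {0, 4, 5, 6, 8, 9}; 8 is a member.

Answer: yes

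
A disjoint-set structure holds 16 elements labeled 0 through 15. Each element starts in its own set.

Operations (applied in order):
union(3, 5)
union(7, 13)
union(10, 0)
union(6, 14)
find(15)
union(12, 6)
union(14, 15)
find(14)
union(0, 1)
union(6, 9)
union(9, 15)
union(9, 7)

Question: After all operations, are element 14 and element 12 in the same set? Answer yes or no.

Answer: yes

Derivation:
Step 1: union(3, 5) -> merged; set of 3 now {3, 5}
Step 2: union(7, 13) -> merged; set of 7 now {7, 13}
Step 3: union(10, 0) -> merged; set of 10 now {0, 10}
Step 4: union(6, 14) -> merged; set of 6 now {6, 14}
Step 5: find(15) -> no change; set of 15 is {15}
Step 6: union(12, 6) -> merged; set of 12 now {6, 12, 14}
Step 7: union(14, 15) -> merged; set of 14 now {6, 12, 14, 15}
Step 8: find(14) -> no change; set of 14 is {6, 12, 14, 15}
Step 9: union(0, 1) -> merged; set of 0 now {0, 1, 10}
Step 10: union(6, 9) -> merged; set of 6 now {6, 9, 12, 14, 15}
Step 11: union(9, 15) -> already same set; set of 9 now {6, 9, 12, 14, 15}
Step 12: union(9, 7) -> merged; set of 9 now {6, 7, 9, 12, 13, 14, 15}
Set of 14: {6, 7, 9, 12, 13, 14, 15}; 12 is a member.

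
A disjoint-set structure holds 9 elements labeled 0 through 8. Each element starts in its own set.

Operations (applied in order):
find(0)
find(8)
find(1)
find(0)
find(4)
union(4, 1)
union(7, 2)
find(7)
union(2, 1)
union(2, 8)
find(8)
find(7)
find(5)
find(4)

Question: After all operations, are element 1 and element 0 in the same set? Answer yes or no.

Step 1: find(0) -> no change; set of 0 is {0}
Step 2: find(8) -> no change; set of 8 is {8}
Step 3: find(1) -> no change; set of 1 is {1}
Step 4: find(0) -> no change; set of 0 is {0}
Step 5: find(4) -> no change; set of 4 is {4}
Step 6: union(4, 1) -> merged; set of 4 now {1, 4}
Step 7: union(7, 2) -> merged; set of 7 now {2, 7}
Step 8: find(7) -> no change; set of 7 is {2, 7}
Step 9: union(2, 1) -> merged; set of 2 now {1, 2, 4, 7}
Step 10: union(2, 8) -> merged; set of 2 now {1, 2, 4, 7, 8}
Step 11: find(8) -> no change; set of 8 is {1, 2, 4, 7, 8}
Step 12: find(7) -> no change; set of 7 is {1, 2, 4, 7, 8}
Step 13: find(5) -> no change; set of 5 is {5}
Step 14: find(4) -> no change; set of 4 is {1, 2, 4, 7, 8}
Set of 1: {1, 2, 4, 7, 8}; 0 is not a member.

Answer: no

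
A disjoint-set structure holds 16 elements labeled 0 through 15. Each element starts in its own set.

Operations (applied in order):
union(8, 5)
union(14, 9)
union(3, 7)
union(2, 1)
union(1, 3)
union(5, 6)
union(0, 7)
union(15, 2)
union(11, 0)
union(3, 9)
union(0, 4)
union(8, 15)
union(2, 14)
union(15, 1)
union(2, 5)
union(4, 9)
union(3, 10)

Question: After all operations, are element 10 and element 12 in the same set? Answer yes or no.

Answer: no

Derivation:
Step 1: union(8, 5) -> merged; set of 8 now {5, 8}
Step 2: union(14, 9) -> merged; set of 14 now {9, 14}
Step 3: union(3, 7) -> merged; set of 3 now {3, 7}
Step 4: union(2, 1) -> merged; set of 2 now {1, 2}
Step 5: union(1, 3) -> merged; set of 1 now {1, 2, 3, 7}
Step 6: union(5, 6) -> merged; set of 5 now {5, 6, 8}
Step 7: union(0, 7) -> merged; set of 0 now {0, 1, 2, 3, 7}
Step 8: union(15, 2) -> merged; set of 15 now {0, 1, 2, 3, 7, 15}
Step 9: union(11, 0) -> merged; set of 11 now {0, 1, 2, 3, 7, 11, 15}
Step 10: union(3, 9) -> merged; set of 3 now {0, 1, 2, 3, 7, 9, 11, 14, 15}
Step 11: union(0, 4) -> merged; set of 0 now {0, 1, 2, 3, 4, 7, 9, 11, 14, 15}
Step 12: union(8, 15) -> merged; set of 8 now {0, 1, 2, 3, 4, 5, 6, 7, 8, 9, 11, 14, 15}
Step 13: union(2, 14) -> already same set; set of 2 now {0, 1, 2, 3, 4, 5, 6, 7, 8, 9, 11, 14, 15}
Step 14: union(15, 1) -> already same set; set of 15 now {0, 1, 2, 3, 4, 5, 6, 7, 8, 9, 11, 14, 15}
Step 15: union(2, 5) -> already same set; set of 2 now {0, 1, 2, 3, 4, 5, 6, 7, 8, 9, 11, 14, 15}
Step 16: union(4, 9) -> already same set; set of 4 now {0, 1, 2, 3, 4, 5, 6, 7, 8, 9, 11, 14, 15}
Step 17: union(3, 10) -> merged; set of 3 now {0, 1, 2, 3, 4, 5, 6, 7, 8, 9, 10, 11, 14, 15}
Set of 10: {0, 1, 2, 3, 4, 5, 6, 7, 8, 9, 10, 11, 14, 15}; 12 is not a member.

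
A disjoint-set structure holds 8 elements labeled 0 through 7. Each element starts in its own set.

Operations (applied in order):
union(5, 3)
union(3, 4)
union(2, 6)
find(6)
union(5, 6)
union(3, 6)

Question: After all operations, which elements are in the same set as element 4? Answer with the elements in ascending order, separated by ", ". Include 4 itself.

Step 1: union(5, 3) -> merged; set of 5 now {3, 5}
Step 2: union(3, 4) -> merged; set of 3 now {3, 4, 5}
Step 3: union(2, 6) -> merged; set of 2 now {2, 6}
Step 4: find(6) -> no change; set of 6 is {2, 6}
Step 5: union(5, 6) -> merged; set of 5 now {2, 3, 4, 5, 6}
Step 6: union(3, 6) -> already same set; set of 3 now {2, 3, 4, 5, 6}
Component of 4: {2, 3, 4, 5, 6}

Answer: 2, 3, 4, 5, 6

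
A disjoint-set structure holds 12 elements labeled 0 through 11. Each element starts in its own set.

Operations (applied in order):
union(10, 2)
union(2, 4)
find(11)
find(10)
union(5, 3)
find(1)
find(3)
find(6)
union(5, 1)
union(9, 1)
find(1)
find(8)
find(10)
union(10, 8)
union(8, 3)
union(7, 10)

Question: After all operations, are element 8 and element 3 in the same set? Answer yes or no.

Answer: yes

Derivation:
Step 1: union(10, 2) -> merged; set of 10 now {2, 10}
Step 2: union(2, 4) -> merged; set of 2 now {2, 4, 10}
Step 3: find(11) -> no change; set of 11 is {11}
Step 4: find(10) -> no change; set of 10 is {2, 4, 10}
Step 5: union(5, 3) -> merged; set of 5 now {3, 5}
Step 6: find(1) -> no change; set of 1 is {1}
Step 7: find(3) -> no change; set of 3 is {3, 5}
Step 8: find(6) -> no change; set of 6 is {6}
Step 9: union(5, 1) -> merged; set of 5 now {1, 3, 5}
Step 10: union(9, 1) -> merged; set of 9 now {1, 3, 5, 9}
Step 11: find(1) -> no change; set of 1 is {1, 3, 5, 9}
Step 12: find(8) -> no change; set of 8 is {8}
Step 13: find(10) -> no change; set of 10 is {2, 4, 10}
Step 14: union(10, 8) -> merged; set of 10 now {2, 4, 8, 10}
Step 15: union(8, 3) -> merged; set of 8 now {1, 2, 3, 4, 5, 8, 9, 10}
Step 16: union(7, 10) -> merged; set of 7 now {1, 2, 3, 4, 5, 7, 8, 9, 10}
Set of 8: {1, 2, 3, 4, 5, 7, 8, 9, 10}; 3 is a member.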